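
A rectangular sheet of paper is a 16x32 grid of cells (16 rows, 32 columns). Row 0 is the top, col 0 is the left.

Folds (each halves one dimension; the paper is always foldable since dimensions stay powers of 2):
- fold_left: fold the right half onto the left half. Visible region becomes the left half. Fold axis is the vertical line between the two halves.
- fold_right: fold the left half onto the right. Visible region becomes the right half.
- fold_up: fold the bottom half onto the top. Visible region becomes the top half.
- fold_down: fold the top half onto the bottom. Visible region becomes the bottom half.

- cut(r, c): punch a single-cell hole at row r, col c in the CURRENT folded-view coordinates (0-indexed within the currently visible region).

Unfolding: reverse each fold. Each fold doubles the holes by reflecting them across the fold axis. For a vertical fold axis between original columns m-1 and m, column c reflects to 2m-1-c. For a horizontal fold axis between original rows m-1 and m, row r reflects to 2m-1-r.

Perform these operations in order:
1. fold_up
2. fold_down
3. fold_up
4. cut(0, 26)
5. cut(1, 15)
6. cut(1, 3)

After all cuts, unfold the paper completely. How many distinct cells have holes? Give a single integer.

Op 1 fold_up: fold axis h@8; visible region now rows[0,8) x cols[0,32) = 8x32
Op 2 fold_down: fold axis h@4; visible region now rows[4,8) x cols[0,32) = 4x32
Op 3 fold_up: fold axis h@6; visible region now rows[4,6) x cols[0,32) = 2x32
Op 4 cut(0, 26): punch at orig (4,26); cuts so far [(4, 26)]; region rows[4,6) x cols[0,32) = 2x32
Op 5 cut(1, 15): punch at orig (5,15); cuts so far [(4, 26), (5, 15)]; region rows[4,6) x cols[0,32) = 2x32
Op 6 cut(1, 3): punch at orig (5,3); cuts so far [(4, 26), (5, 3), (5, 15)]; region rows[4,6) x cols[0,32) = 2x32
Unfold 1 (reflect across h@6): 6 holes -> [(4, 26), (5, 3), (5, 15), (6, 3), (6, 15), (7, 26)]
Unfold 2 (reflect across h@4): 12 holes -> [(0, 26), (1, 3), (1, 15), (2, 3), (2, 15), (3, 26), (4, 26), (5, 3), (5, 15), (6, 3), (6, 15), (7, 26)]
Unfold 3 (reflect across h@8): 24 holes -> [(0, 26), (1, 3), (1, 15), (2, 3), (2, 15), (3, 26), (4, 26), (5, 3), (5, 15), (6, 3), (6, 15), (7, 26), (8, 26), (9, 3), (9, 15), (10, 3), (10, 15), (11, 26), (12, 26), (13, 3), (13, 15), (14, 3), (14, 15), (15, 26)]

Answer: 24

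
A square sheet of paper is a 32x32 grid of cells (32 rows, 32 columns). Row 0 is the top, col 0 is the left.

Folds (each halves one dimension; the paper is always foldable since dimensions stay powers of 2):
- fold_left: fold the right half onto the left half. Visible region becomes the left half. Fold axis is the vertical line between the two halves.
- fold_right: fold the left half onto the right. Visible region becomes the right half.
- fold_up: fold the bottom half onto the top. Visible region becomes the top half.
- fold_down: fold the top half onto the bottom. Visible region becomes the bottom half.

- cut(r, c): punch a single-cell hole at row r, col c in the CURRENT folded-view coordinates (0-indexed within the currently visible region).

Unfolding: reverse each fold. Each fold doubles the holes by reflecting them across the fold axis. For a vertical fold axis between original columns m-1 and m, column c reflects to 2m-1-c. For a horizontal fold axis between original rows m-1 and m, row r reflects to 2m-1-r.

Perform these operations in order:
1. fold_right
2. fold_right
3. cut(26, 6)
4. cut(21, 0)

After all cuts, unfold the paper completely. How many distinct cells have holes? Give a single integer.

Answer: 8

Derivation:
Op 1 fold_right: fold axis v@16; visible region now rows[0,32) x cols[16,32) = 32x16
Op 2 fold_right: fold axis v@24; visible region now rows[0,32) x cols[24,32) = 32x8
Op 3 cut(26, 6): punch at orig (26,30); cuts so far [(26, 30)]; region rows[0,32) x cols[24,32) = 32x8
Op 4 cut(21, 0): punch at orig (21,24); cuts so far [(21, 24), (26, 30)]; region rows[0,32) x cols[24,32) = 32x8
Unfold 1 (reflect across v@24): 4 holes -> [(21, 23), (21, 24), (26, 17), (26, 30)]
Unfold 2 (reflect across v@16): 8 holes -> [(21, 7), (21, 8), (21, 23), (21, 24), (26, 1), (26, 14), (26, 17), (26, 30)]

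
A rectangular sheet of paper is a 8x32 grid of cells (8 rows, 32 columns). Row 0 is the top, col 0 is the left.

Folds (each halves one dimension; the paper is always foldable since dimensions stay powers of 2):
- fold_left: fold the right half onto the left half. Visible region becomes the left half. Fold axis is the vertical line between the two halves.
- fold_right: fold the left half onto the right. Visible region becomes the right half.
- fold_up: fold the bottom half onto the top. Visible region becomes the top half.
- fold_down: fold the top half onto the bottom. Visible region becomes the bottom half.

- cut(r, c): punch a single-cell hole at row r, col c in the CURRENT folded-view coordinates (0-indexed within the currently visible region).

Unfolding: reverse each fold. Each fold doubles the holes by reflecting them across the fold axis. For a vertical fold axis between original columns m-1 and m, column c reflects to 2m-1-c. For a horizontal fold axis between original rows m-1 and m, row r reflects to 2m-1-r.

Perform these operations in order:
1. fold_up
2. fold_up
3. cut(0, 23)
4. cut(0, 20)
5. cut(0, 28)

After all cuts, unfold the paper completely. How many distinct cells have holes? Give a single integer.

Answer: 12

Derivation:
Op 1 fold_up: fold axis h@4; visible region now rows[0,4) x cols[0,32) = 4x32
Op 2 fold_up: fold axis h@2; visible region now rows[0,2) x cols[0,32) = 2x32
Op 3 cut(0, 23): punch at orig (0,23); cuts so far [(0, 23)]; region rows[0,2) x cols[0,32) = 2x32
Op 4 cut(0, 20): punch at orig (0,20); cuts so far [(0, 20), (0, 23)]; region rows[0,2) x cols[0,32) = 2x32
Op 5 cut(0, 28): punch at orig (0,28); cuts so far [(0, 20), (0, 23), (0, 28)]; region rows[0,2) x cols[0,32) = 2x32
Unfold 1 (reflect across h@2): 6 holes -> [(0, 20), (0, 23), (0, 28), (3, 20), (3, 23), (3, 28)]
Unfold 2 (reflect across h@4): 12 holes -> [(0, 20), (0, 23), (0, 28), (3, 20), (3, 23), (3, 28), (4, 20), (4, 23), (4, 28), (7, 20), (7, 23), (7, 28)]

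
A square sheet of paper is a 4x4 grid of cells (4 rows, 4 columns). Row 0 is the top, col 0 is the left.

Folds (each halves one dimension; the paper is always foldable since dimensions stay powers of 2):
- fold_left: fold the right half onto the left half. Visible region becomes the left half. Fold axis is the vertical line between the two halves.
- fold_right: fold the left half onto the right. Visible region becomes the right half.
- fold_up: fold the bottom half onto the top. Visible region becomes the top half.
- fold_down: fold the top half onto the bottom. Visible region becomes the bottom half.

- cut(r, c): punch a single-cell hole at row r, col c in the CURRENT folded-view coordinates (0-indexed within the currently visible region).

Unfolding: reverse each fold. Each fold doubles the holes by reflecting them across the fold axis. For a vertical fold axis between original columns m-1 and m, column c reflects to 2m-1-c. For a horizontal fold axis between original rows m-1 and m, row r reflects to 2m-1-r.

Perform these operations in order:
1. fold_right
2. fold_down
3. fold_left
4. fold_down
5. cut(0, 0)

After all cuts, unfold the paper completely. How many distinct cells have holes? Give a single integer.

Op 1 fold_right: fold axis v@2; visible region now rows[0,4) x cols[2,4) = 4x2
Op 2 fold_down: fold axis h@2; visible region now rows[2,4) x cols[2,4) = 2x2
Op 3 fold_left: fold axis v@3; visible region now rows[2,4) x cols[2,3) = 2x1
Op 4 fold_down: fold axis h@3; visible region now rows[3,4) x cols[2,3) = 1x1
Op 5 cut(0, 0): punch at orig (3,2); cuts so far [(3, 2)]; region rows[3,4) x cols[2,3) = 1x1
Unfold 1 (reflect across h@3): 2 holes -> [(2, 2), (3, 2)]
Unfold 2 (reflect across v@3): 4 holes -> [(2, 2), (2, 3), (3, 2), (3, 3)]
Unfold 3 (reflect across h@2): 8 holes -> [(0, 2), (0, 3), (1, 2), (1, 3), (2, 2), (2, 3), (3, 2), (3, 3)]
Unfold 4 (reflect across v@2): 16 holes -> [(0, 0), (0, 1), (0, 2), (0, 3), (1, 0), (1, 1), (1, 2), (1, 3), (2, 0), (2, 1), (2, 2), (2, 3), (3, 0), (3, 1), (3, 2), (3, 3)]

Answer: 16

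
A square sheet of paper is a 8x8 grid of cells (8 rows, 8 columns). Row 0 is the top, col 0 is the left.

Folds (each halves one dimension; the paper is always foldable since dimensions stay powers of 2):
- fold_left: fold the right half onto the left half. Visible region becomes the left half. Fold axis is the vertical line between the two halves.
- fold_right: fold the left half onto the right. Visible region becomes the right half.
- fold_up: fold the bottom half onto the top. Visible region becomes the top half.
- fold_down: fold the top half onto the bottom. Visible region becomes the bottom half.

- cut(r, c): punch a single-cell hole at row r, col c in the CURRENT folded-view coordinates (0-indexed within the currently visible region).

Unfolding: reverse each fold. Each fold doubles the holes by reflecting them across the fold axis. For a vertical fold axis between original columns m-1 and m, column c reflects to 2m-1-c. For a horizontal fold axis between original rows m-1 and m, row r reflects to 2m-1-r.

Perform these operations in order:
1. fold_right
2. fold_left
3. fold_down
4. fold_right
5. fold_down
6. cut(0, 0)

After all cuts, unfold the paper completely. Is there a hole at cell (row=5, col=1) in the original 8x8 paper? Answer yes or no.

Op 1 fold_right: fold axis v@4; visible region now rows[0,8) x cols[4,8) = 8x4
Op 2 fold_left: fold axis v@6; visible region now rows[0,8) x cols[4,6) = 8x2
Op 3 fold_down: fold axis h@4; visible region now rows[4,8) x cols[4,6) = 4x2
Op 4 fold_right: fold axis v@5; visible region now rows[4,8) x cols[5,6) = 4x1
Op 5 fold_down: fold axis h@6; visible region now rows[6,8) x cols[5,6) = 2x1
Op 6 cut(0, 0): punch at orig (6,5); cuts so far [(6, 5)]; region rows[6,8) x cols[5,6) = 2x1
Unfold 1 (reflect across h@6): 2 holes -> [(5, 5), (6, 5)]
Unfold 2 (reflect across v@5): 4 holes -> [(5, 4), (5, 5), (6, 4), (6, 5)]
Unfold 3 (reflect across h@4): 8 holes -> [(1, 4), (1, 5), (2, 4), (2, 5), (5, 4), (5, 5), (6, 4), (6, 5)]
Unfold 4 (reflect across v@6): 16 holes -> [(1, 4), (1, 5), (1, 6), (1, 7), (2, 4), (2, 5), (2, 6), (2, 7), (5, 4), (5, 5), (5, 6), (5, 7), (6, 4), (6, 5), (6, 6), (6, 7)]
Unfold 5 (reflect across v@4): 32 holes -> [(1, 0), (1, 1), (1, 2), (1, 3), (1, 4), (1, 5), (1, 6), (1, 7), (2, 0), (2, 1), (2, 2), (2, 3), (2, 4), (2, 5), (2, 6), (2, 7), (5, 0), (5, 1), (5, 2), (5, 3), (5, 4), (5, 5), (5, 6), (5, 7), (6, 0), (6, 1), (6, 2), (6, 3), (6, 4), (6, 5), (6, 6), (6, 7)]
Holes: [(1, 0), (1, 1), (1, 2), (1, 3), (1, 4), (1, 5), (1, 6), (1, 7), (2, 0), (2, 1), (2, 2), (2, 3), (2, 4), (2, 5), (2, 6), (2, 7), (5, 0), (5, 1), (5, 2), (5, 3), (5, 4), (5, 5), (5, 6), (5, 7), (6, 0), (6, 1), (6, 2), (6, 3), (6, 4), (6, 5), (6, 6), (6, 7)]

Answer: yes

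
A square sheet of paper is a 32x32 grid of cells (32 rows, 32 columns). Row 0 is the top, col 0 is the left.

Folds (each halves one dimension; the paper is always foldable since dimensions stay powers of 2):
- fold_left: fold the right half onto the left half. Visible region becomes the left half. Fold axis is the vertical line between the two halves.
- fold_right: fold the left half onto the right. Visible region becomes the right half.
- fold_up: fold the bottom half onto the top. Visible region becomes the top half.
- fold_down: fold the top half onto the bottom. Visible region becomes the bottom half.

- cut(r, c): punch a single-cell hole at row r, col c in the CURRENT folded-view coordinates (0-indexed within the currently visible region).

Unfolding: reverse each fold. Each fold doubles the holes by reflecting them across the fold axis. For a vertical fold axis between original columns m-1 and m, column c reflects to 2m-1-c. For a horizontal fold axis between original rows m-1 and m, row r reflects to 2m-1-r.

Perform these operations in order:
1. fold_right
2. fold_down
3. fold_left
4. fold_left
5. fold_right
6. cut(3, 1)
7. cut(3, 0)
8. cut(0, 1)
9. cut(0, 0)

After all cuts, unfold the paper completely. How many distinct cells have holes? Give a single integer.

Op 1 fold_right: fold axis v@16; visible region now rows[0,32) x cols[16,32) = 32x16
Op 2 fold_down: fold axis h@16; visible region now rows[16,32) x cols[16,32) = 16x16
Op 3 fold_left: fold axis v@24; visible region now rows[16,32) x cols[16,24) = 16x8
Op 4 fold_left: fold axis v@20; visible region now rows[16,32) x cols[16,20) = 16x4
Op 5 fold_right: fold axis v@18; visible region now rows[16,32) x cols[18,20) = 16x2
Op 6 cut(3, 1): punch at orig (19,19); cuts so far [(19, 19)]; region rows[16,32) x cols[18,20) = 16x2
Op 7 cut(3, 0): punch at orig (19,18); cuts so far [(19, 18), (19, 19)]; region rows[16,32) x cols[18,20) = 16x2
Op 8 cut(0, 1): punch at orig (16,19); cuts so far [(16, 19), (19, 18), (19, 19)]; region rows[16,32) x cols[18,20) = 16x2
Op 9 cut(0, 0): punch at orig (16,18); cuts so far [(16, 18), (16, 19), (19, 18), (19, 19)]; region rows[16,32) x cols[18,20) = 16x2
Unfold 1 (reflect across v@18): 8 holes -> [(16, 16), (16, 17), (16, 18), (16, 19), (19, 16), (19, 17), (19, 18), (19, 19)]
Unfold 2 (reflect across v@20): 16 holes -> [(16, 16), (16, 17), (16, 18), (16, 19), (16, 20), (16, 21), (16, 22), (16, 23), (19, 16), (19, 17), (19, 18), (19, 19), (19, 20), (19, 21), (19, 22), (19, 23)]
Unfold 3 (reflect across v@24): 32 holes -> [(16, 16), (16, 17), (16, 18), (16, 19), (16, 20), (16, 21), (16, 22), (16, 23), (16, 24), (16, 25), (16, 26), (16, 27), (16, 28), (16, 29), (16, 30), (16, 31), (19, 16), (19, 17), (19, 18), (19, 19), (19, 20), (19, 21), (19, 22), (19, 23), (19, 24), (19, 25), (19, 26), (19, 27), (19, 28), (19, 29), (19, 30), (19, 31)]
Unfold 4 (reflect across h@16): 64 holes -> [(12, 16), (12, 17), (12, 18), (12, 19), (12, 20), (12, 21), (12, 22), (12, 23), (12, 24), (12, 25), (12, 26), (12, 27), (12, 28), (12, 29), (12, 30), (12, 31), (15, 16), (15, 17), (15, 18), (15, 19), (15, 20), (15, 21), (15, 22), (15, 23), (15, 24), (15, 25), (15, 26), (15, 27), (15, 28), (15, 29), (15, 30), (15, 31), (16, 16), (16, 17), (16, 18), (16, 19), (16, 20), (16, 21), (16, 22), (16, 23), (16, 24), (16, 25), (16, 26), (16, 27), (16, 28), (16, 29), (16, 30), (16, 31), (19, 16), (19, 17), (19, 18), (19, 19), (19, 20), (19, 21), (19, 22), (19, 23), (19, 24), (19, 25), (19, 26), (19, 27), (19, 28), (19, 29), (19, 30), (19, 31)]
Unfold 5 (reflect across v@16): 128 holes -> [(12, 0), (12, 1), (12, 2), (12, 3), (12, 4), (12, 5), (12, 6), (12, 7), (12, 8), (12, 9), (12, 10), (12, 11), (12, 12), (12, 13), (12, 14), (12, 15), (12, 16), (12, 17), (12, 18), (12, 19), (12, 20), (12, 21), (12, 22), (12, 23), (12, 24), (12, 25), (12, 26), (12, 27), (12, 28), (12, 29), (12, 30), (12, 31), (15, 0), (15, 1), (15, 2), (15, 3), (15, 4), (15, 5), (15, 6), (15, 7), (15, 8), (15, 9), (15, 10), (15, 11), (15, 12), (15, 13), (15, 14), (15, 15), (15, 16), (15, 17), (15, 18), (15, 19), (15, 20), (15, 21), (15, 22), (15, 23), (15, 24), (15, 25), (15, 26), (15, 27), (15, 28), (15, 29), (15, 30), (15, 31), (16, 0), (16, 1), (16, 2), (16, 3), (16, 4), (16, 5), (16, 6), (16, 7), (16, 8), (16, 9), (16, 10), (16, 11), (16, 12), (16, 13), (16, 14), (16, 15), (16, 16), (16, 17), (16, 18), (16, 19), (16, 20), (16, 21), (16, 22), (16, 23), (16, 24), (16, 25), (16, 26), (16, 27), (16, 28), (16, 29), (16, 30), (16, 31), (19, 0), (19, 1), (19, 2), (19, 3), (19, 4), (19, 5), (19, 6), (19, 7), (19, 8), (19, 9), (19, 10), (19, 11), (19, 12), (19, 13), (19, 14), (19, 15), (19, 16), (19, 17), (19, 18), (19, 19), (19, 20), (19, 21), (19, 22), (19, 23), (19, 24), (19, 25), (19, 26), (19, 27), (19, 28), (19, 29), (19, 30), (19, 31)]

Answer: 128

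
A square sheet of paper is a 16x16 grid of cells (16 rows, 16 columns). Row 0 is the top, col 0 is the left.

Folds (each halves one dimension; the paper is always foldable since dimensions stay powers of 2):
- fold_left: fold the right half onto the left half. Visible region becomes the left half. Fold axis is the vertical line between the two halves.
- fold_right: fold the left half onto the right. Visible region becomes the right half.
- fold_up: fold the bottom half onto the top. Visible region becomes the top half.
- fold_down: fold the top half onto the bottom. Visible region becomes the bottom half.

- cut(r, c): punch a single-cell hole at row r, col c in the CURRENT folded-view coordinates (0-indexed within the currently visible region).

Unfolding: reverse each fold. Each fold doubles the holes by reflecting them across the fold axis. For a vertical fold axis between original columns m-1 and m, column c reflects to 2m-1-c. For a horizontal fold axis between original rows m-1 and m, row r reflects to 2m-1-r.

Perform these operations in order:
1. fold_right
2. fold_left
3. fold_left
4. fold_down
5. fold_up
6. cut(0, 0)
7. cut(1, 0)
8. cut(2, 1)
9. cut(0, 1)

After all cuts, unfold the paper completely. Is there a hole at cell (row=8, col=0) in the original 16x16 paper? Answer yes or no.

Answer: yes

Derivation:
Op 1 fold_right: fold axis v@8; visible region now rows[0,16) x cols[8,16) = 16x8
Op 2 fold_left: fold axis v@12; visible region now rows[0,16) x cols[8,12) = 16x4
Op 3 fold_left: fold axis v@10; visible region now rows[0,16) x cols[8,10) = 16x2
Op 4 fold_down: fold axis h@8; visible region now rows[8,16) x cols[8,10) = 8x2
Op 5 fold_up: fold axis h@12; visible region now rows[8,12) x cols[8,10) = 4x2
Op 6 cut(0, 0): punch at orig (8,8); cuts so far [(8, 8)]; region rows[8,12) x cols[8,10) = 4x2
Op 7 cut(1, 0): punch at orig (9,8); cuts so far [(8, 8), (9, 8)]; region rows[8,12) x cols[8,10) = 4x2
Op 8 cut(2, 1): punch at orig (10,9); cuts so far [(8, 8), (9, 8), (10, 9)]; region rows[8,12) x cols[8,10) = 4x2
Op 9 cut(0, 1): punch at orig (8,9); cuts so far [(8, 8), (8, 9), (9, 8), (10, 9)]; region rows[8,12) x cols[8,10) = 4x2
Unfold 1 (reflect across h@12): 8 holes -> [(8, 8), (8, 9), (9, 8), (10, 9), (13, 9), (14, 8), (15, 8), (15, 9)]
Unfold 2 (reflect across h@8): 16 holes -> [(0, 8), (0, 9), (1, 8), (2, 9), (5, 9), (6, 8), (7, 8), (7, 9), (8, 8), (8, 9), (9, 8), (10, 9), (13, 9), (14, 8), (15, 8), (15, 9)]
Unfold 3 (reflect across v@10): 32 holes -> [(0, 8), (0, 9), (0, 10), (0, 11), (1, 8), (1, 11), (2, 9), (2, 10), (5, 9), (5, 10), (6, 8), (6, 11), (7, 8), (7, 9), (7, 10), (7, 11), (8, 8), (8, 9), (8, 10), (8, 11), (9, 8), (9, 11), (10, 9), (10, 10), (13, 9), (13, 10), (14, 8), (14, 11), (15, 8), (15, 9), (15, 10), (15, 11)]
Unfold 4 (reflect across v@12): 64 holes -> [(0, 8), (0, 9), (0, 10), (0, 11), (0, 12), (0, 13), (0, 14), (0, 15), (1, 8), (1, 11), (1, 12), (1, 15), (2, 9), (2, 10), (2, 13), (2, 14), (5, 9), (5, 10), (5, 13), (5, 14), (6, 8), (6, 11), (6, 12), (6, 15), (7, 8), (7, 9), (7, 10), (7, 11), (7, 12), (7, 13), (7, 14), (7, 15), (8, 8), (8, 9), (8, 10), (8, 11), (8, 12), (8, 13), (8, 14), (8, 15), (9, 8), (9, 11), (9, 12), (9, 15), (10, 9), (10, 10), (10, 13), (10, 14), (13, 9), (13, 10), (13, 13), (13, 14), (14, 8), (14, 11), (14, 12), (14, 15), (15, 8), (15, 9), (15, 10), (15, 11), (15, 12), (15, 13), (15, 14), (15, 15)]
Unfold 5 (reflect across v@8): 128 holes -> [(0, 0), (0, 1), (0, 2), (0, 3), (0, 4), (0, 5), (0, 6), (0, 7), (0, 8), (0, 9), (0, 10), (0, 11), (0, 12), (0, 13), (0, 14), (0, 15), (1, 0), (1, 3), (1, 4), (1, 7), (1, 8), (1, 11), (1, 12), (1, 15), (2, 1), (2, 2), (2, 5), (2, 6), (2, 9), (2, 10), (2, 13), (2, 14), (5, 1), (5, 2), (5, 5), (5, 6), (5, 9), (5, 10), (5, 13), (5, 14), (6, 0), (6, 3), (6, 4), (6, 7), (6, 8), (6, 11), (6, 12), (6, 15), (7, 0), (7, 1), (7, 2), (7, 3), (7, 4), (7, 5), (7, 6), (7, 7), (7, 8), (7, 9), (7, 10), (7, 11), (7, 12), (7, 13), (7, 14), (7, 15), (8, 0), (8, 1), (8, 2), (8, 3), (8, 4), (8, 5), (8, 6), (8, 7), (8, 8), (8, 9), (8, 10), (8, 11), (8, 12), (8, 13), (8, 14), (8, 15), (9, 0), (9, 3), (9, 4), (9, 7), (9, 8), (9, 11), (9, 12), (9, 15), (10, 1), (10, 2), (10, 5), (10, 6), (10, 9), (10, 10), (10, 13), (10, 14), (13, 1), (13, 2), (13, 5), (13, 6), (13, 9), (13, 10), (13, 13), (13, 14), (14, 0), (14, 3), (14, 4), (14, 7), (14, 8), (14, 11), (14, 12), (14, 15), (15, 0), (15, 1), (15, 2), (15, 3), (15, 4), (15, 5), (15, 6), (15, 7), (15, 8), (15, 9), (15, 10), (15, 11), (15, 12), (15, 13), (15, 14), (15, 15)]
Holes: [(0, 0), (0, 1), (0, 2), (0, 3), (0, 4), (0, 5), (0, 6), (0, 7), (0, 8), (0, 9), (0, 10), (0, 11), (0, 12), (0, 13), (0, 14), (0, 15), (1, 0), (1, 3), (1, 4), (1, 7), (1, 8), (1, 11), (1, 12), (1, 15), (2, 1), (2, 2), (2, 5), (2, 6), (2, 9), (2, 10), (2, 13), (2, 14), (5, 1), (5, 2), (5, 5), (5, 6), (5, 9), (5, 10), (5, 13), (5, 14), (6, 0), (6, 3), (6, 4), (6, 7), (6, 8), (6, 11), (6, 12), (6, 15), (7, 0), (7, 1), (7, 2), (7, 3), (7, 4), (7, 5), (7, 6), (7, 7), (7, 8), (7, 9), (7, 10), (7, 11), (7, 12), (7, 13), (7, 14), (7, 15), (8, 0), (8, 1), (8, 2), (8, 3), (8, 4), (8, 5), (8, 6), (8, 7), (8, 8), (8, 9), (8, 10), (8, 11), (8, 12), (8, 13), (8, 14), (8, 15), (9, 0), (9, 3), (9, 4), (9, 7), (9, 8), (9, 11), (9, 12), (9, 15), (10, 1), (10, 2), (10, 5), (10, 6), (10, 9), (10, 10), (10, 13), (10, 14), (13, 1), (13, 2), (13, 5), (13, 6), (13, 9), (13, 10), (13, 13), (13, 14), (14, 0), (14, 3), (14, 4), (14, 7), (14, 8), (14, 11), (14, 12), (14, 15), (15, 0), (15, 1), (15, 2), (15, 3), (15, 4), (15, 5), (15, 6), (15, 7), (15, 8), (15, 9), (15, 10), (15, 11), (15, 12), (15, 13), (15, 14), (15, 15)]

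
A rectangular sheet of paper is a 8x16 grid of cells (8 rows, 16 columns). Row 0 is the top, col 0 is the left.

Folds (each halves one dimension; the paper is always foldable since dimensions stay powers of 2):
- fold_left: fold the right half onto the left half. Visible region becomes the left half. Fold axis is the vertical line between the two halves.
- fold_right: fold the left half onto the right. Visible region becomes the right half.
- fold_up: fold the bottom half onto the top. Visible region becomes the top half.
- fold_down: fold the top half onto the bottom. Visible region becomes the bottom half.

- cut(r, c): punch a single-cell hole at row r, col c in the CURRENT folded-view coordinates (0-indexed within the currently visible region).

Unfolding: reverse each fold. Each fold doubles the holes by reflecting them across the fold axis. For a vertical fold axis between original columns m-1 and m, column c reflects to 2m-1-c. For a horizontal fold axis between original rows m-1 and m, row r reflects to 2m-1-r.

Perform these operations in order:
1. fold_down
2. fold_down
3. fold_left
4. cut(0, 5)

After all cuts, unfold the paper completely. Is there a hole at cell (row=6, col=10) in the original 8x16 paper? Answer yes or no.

Answer: yes

Derivation:
Op 1 fold_down: fold axis h@4; visible region now rows[4,8) x cols[0,16) = 4x16
Op 2 fold_down: fold axis h@6; visible region now rows[6,8) x cols[0,16) = 2x16
Op 3 fold_left: fold axis v@8; visible region now rows[6,8) x cols[0,8) = 2x8
Op 4 cut(0, 5): punch at orig (6,5); cuts so far [(6, 5)]; region rows[6,8) x cols[0,8) = 2x8
Unfold 1 (reflect across v@8): 2 holes -> [(6, 5), (6, 10)]
Unfold 2 (reflect across h@6): 4 holes -> [(5, 5), (5, 10), (6, 5), (6, 10)]
Unfold 3 (reflect across h@4): 8 holes -> [(1, 5), (1, 10), (2, 5), (2, 10), (5, 5), (5, 10), (6, 5), (6, 10)]
Holes: [(1, 5), (1, 10), (2, 5), (2, 10), (5, 5), (5, 10), (6, 5), (6, 10)]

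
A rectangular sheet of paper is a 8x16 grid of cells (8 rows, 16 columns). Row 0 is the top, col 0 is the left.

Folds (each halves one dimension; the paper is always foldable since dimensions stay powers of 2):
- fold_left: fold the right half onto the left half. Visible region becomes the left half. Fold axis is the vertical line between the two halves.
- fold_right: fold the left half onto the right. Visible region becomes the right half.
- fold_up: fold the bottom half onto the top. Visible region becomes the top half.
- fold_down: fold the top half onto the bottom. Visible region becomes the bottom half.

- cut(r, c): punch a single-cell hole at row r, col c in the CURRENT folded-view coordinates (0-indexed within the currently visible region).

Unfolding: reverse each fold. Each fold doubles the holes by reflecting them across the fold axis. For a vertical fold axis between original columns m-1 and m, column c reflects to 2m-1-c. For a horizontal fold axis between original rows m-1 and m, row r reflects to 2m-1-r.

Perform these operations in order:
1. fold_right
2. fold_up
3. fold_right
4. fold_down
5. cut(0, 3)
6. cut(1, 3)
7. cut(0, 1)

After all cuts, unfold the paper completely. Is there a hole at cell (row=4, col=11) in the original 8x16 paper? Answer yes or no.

Answer: no

Derivation:
Op 1 fold_right: fold axis v@8; visible region now rows[0,8) x cols[8,16) = 8x8
Op 2 fold_up: fold axis h@4; visible region now rows[0,4) x cols[8,16) = 4x8
Op 3 fold_right: fold axis v@12; visible region now rows[0,4) x cols[12,16) = 4x4
Op 4 fold_down: fold axis h@2; visible region now rows[2,4) x cols[12,16) = 2x4
Op 5 cut(0, 3): punch at orig (2,15); cuts so far [(2, 15)]; region rows[2,4) x cols[12,16) = 2x4
Op 6 cut(1, 3): punch at orig (3,15); cuts so far [(2, 15), (3, 15)]; region rows[2,4) x cols[12,16) = 2x4
Op 7 cut(0, 1): punch at orig (2,13); cuts so far [(2, 13), (2, 15), (3, 15)]; region rows[2,4) x cols[12,16) = 2x4
Unfold 1 (reflect across h@2): 6 holes -> [(0, 15), (1, 13), (1, 15), (2, 13), (2, 15), (3, 15)]
Unfold 2 (reflect across v@12): 12 holes -> [(0, 8), (0, 15), (1, 8), (1, 10), (1, 13), (1, 15), (2, 8), (2, 10), (2, 13), (2, 15), (3, 8), (3, 15)]
Unfold 3 (reflect across h@4): 24 holes -> [(0, 8), (0, 15), (1, 8), (1, 10), (1, 13), (1, 15), (2, 8), (2, 10), (2, 13), (2, 15), (3, 8), (3, 15), (4, 8), (4, 15), (5, 8), (5, 10), (5, 13), (5, 15), (6, 8), (6, 10), (6, 13), (6, 15), (7, 8), (7, 15)]
Unfold 4 (reflect across v@8): 48 holes -> [(0, 0), (0, 7), (0, 8), (0, 15), (1, 0), (1, 2), (1, 5), (1, 7), (1, 8), (1, 10), (1, 13), (1, 15), (2, 0), (2, 2), (2, 5), (2, 7), (2, 8), (2, 10), (2, 13), (2, 15), (3, 0), (3, 7), (3, 8), (3, 15), (4, 0), (4, 7), (4, 8), (4, 15), (5, 0), (5, 2), (5, 5), (5, 7), (5, 8), (5, 10), (5, 13), (5, 15), (6, 0), (6, 2), (6, 5), (6, 7), (6, 8), (6, 10), (6, 13), (6, 15), (7, 0), (7, 7), (7, 8), (7, 15)]
Holes: [(0, 0), (0, 7), (0, 8), (0, 15), (1, 0), (1, 2), (1, 5), (1, 7), (1, 8), (1, 10), (1, 13), (1, 15), (2, 0), (2, 2), (2, 5), (2, 7), (2, 8), (2, 10), (2, 13), (2, 15), (3, 0), (3, 7), (3, 8), (3, 15), (4, 0), (4, 7), (4, 8), (4, 15), (5, 0), (5, 2), (5, 5), (5, 7), (5, 8), (5, 10), (5, 13), (5, 15), (6, 0), (6, 2), (6, 5), (6, 7), (6, 8), (6, 10), (6, 13), (6, 15), (7, 0), (7, 7), (7, 8), (7, 15)]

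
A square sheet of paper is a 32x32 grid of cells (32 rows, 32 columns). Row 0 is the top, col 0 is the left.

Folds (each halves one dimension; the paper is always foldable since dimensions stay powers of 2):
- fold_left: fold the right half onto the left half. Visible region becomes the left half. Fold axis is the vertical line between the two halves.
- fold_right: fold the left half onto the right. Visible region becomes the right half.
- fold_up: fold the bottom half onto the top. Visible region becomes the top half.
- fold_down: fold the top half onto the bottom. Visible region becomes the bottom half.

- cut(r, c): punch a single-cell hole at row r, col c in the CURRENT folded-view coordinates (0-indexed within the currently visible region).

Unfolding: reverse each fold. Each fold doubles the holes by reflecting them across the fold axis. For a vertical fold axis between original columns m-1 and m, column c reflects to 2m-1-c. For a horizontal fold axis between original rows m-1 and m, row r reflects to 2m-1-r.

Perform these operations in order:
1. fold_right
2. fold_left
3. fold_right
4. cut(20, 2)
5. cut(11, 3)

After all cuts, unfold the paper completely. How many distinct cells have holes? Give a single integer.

Answer: 16

Derivation:
Op 1 fold_right: fold axis v@16; visible region now rows[0,32) x cols[16,32) = 32x16
Op 2 fold_left: fold axis v@24; visible region now rows[0,32) x cols[16,24) = 32x8
Op 3 fold_right: fold axis v@20; visible region now rows[0,32) x cols[20,24) = 32x4
Op 4 cut(20, 2): punch at orig (20,22); cuts so far [(20, 22)]; region rows[0,32) x cols[20,24) = 32x4
Op 5 cut(11, 3): punch at orig (11,23); cuts so far [(11, 23), (20, 22)]; region rows[0,32) x cols[20,24) = 32x4
Unfold 1 (reflect across v@20): 4 holes -> [(11, 16), (11, 23), (20, 17), (20, 22)]
Unfold 2 (reflect across v@24): 8 holes -> [(11, 16), (11, 23), (11, 24), (11, 31), (20, 17), (20, 22), (20, 25), (20, 30)]
Unfold 3 (reflect across v@16): 16 holes -> [(11, 0), (11, 7), (11, 8), (11, 15), (11, 16), (11, 23), (11, 24), (11, 31), (20, 1), (20, 6), (20, 9), (20, 14), (20, 17), (20, 22), (20, 25), (20, 30)]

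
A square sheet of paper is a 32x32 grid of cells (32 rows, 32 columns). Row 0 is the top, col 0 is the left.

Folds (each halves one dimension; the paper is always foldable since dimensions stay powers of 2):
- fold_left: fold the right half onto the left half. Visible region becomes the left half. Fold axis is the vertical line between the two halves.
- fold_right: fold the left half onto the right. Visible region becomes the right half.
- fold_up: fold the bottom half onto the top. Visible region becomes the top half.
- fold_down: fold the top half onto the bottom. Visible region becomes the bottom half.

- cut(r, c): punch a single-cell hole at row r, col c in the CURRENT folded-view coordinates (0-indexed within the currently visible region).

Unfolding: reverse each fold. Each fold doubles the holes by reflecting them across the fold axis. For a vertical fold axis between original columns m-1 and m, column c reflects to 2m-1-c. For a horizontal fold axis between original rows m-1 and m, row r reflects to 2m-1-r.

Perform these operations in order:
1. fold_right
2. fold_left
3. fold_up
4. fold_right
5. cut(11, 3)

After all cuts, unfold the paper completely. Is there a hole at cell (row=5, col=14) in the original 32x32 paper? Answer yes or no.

Answer: no

Derivation:
Op 1 fold_right: fold axis v@16; visible region now rows[0,32) x cols[16,32) = 32x16
Op 2 fold_left: fold axis v@24; visible region now rows[0,32) x cols[16,24) = 32x8
Op 3 fold_up: fold axis h@16; visible region now rows[0,16) x cols[16,24) = 16x8
Op 4 fold_right: fold axis v@20; visible region now rows[0,16) x cols[20,24) = 16x4
Op 5 cut(11, 3): punch at orig (11,23); cuts so far [(11, 23)]; region rows[0,16) x cols[20,24) = 16x4
Unfold 1 (reflect across v@20): 2 holes -> [(11, 16), (11, 23)]
Unfold 2 (reflect across h@16): 4 holes -> [(11, 16), (11, 23), (20, 16), (20, 23)]
Unfold 3 (reflect across v@24): 8 holes -> [(11, 16), (11, 23), (11, 24), (11, 31), (20, 16), (20, 23), (20, 24), (20, 31)]
Unfold 4 (reflect across v@16): 16 holes -> [(11, 0), (11, 7), (11, 8), (11, 15), (11, 16), (11, 23), (11, 24), (11, 31), (20, 0), (20, 7), (20, 8), (20, 15), (20, 16), (20, 23), (20, 24), (20, 31)]
Holes: [(11, 0), (11, 7), (11, 8), (11, 15), (11, 16), (11, 23), (11, 24), (11, 31), (20, 0), (20, 7), (20, 8), (20, 15), (20, 16), (20, 23), (20, 24), (20, 31)]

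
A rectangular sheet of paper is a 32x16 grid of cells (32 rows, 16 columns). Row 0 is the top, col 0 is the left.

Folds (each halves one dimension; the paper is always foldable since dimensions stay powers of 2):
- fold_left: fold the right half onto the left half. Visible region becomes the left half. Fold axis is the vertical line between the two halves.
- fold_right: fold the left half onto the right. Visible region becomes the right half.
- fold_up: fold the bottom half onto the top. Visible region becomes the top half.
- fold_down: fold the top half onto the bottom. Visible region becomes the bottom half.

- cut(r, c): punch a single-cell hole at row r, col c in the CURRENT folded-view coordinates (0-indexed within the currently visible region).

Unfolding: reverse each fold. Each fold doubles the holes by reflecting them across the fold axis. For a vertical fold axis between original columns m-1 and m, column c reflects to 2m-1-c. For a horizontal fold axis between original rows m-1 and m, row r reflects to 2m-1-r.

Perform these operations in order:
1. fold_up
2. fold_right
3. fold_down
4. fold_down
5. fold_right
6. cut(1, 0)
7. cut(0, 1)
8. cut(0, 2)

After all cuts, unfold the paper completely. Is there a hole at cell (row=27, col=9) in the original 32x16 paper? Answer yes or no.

Op 1 fold_up: fold axis h@16; visible region now rows[0,16) x cols[0,16) = 16x16
Op 2 fold_right: fold axis v@8; visible region now rows[0,16) x cols[8,16) = 16x8
Op 3 fold_down: fold axis h@8; visible region now rows[8,16) x cols[8,16) = 8x8
Op 4 fold_down: fold axis h@12; visible region now rows[12,16) x cols[8,16) = 4x8
Op 5 fold_right: fold axis v@12; visible region now rows[12,16) x cols[12,16) = 4x4
Op 6 cut(1, 0): punch at orig (13,12); cuts so far [(13, 12)]; region rows[12,16) x cols[12,16) = 4x4
Op 7 cut(0, 1): punch at orig (12,13); cuts so far [(12, 13), (13, 12)]; region rows[12,16) x cols[12,16) = 4x4
Op 8 cut(0, 2): punch at orig (12,14); cuts so far [(12, 13), (12, 14), (13, 12)]; region rows[12,16) x cols[12,16) = 4x4
Unfold 1 (reflect across v@12): 6 holes -> [(12, 9), (12, 10), (12, 13), (12, 14), (13, 11), (13, 12)]
Unfold 2 (reflect across h@12): 12 holes -> [(10, 11), (10, 12), (11, 9), (11, 10), (11, 13), (11, 14), (12, 9), (12, 10), (12, 13), (12, 14), (13, 11), (13, 12)]
Unfold 3 (reflect across h@8): 24 holes -> [(2, 11), (2, 12), (3, 9), (3, 10), (3, 13), (3, 14), (4, 9), (4, 10), (4, 13), (4, 14), (5, 11), (5, 12), (10, 11), (10, 12), (11, 9), (11, 10), (11, 13), (11, 14), (12, 9), (12, 10), (12, 13), (12, 14), (13, 11), (13, 12)]
Unfold 4 (reflect across v@8): 48 holes -> [(2, 3), (2, 4), (2, 11), (2, 12), (3, 1), (3, 2), (3, 5), (3, 6), (3, 9), (3, 10), (3, 13), (3, 14), (4, 1), (4, 2), (4, 5), (4, 6), (4, 9), (4, 10), (4, 13), (4, 14), (5, 3), (5, 4), (5, 11), (5, 12), (10, 3), (10, 4), (10, 11), (10, 12), (11, 1), (11, 2), (11, 5), (11, 6), (11, 9), (11, 10), (11, 13), (11, 14), (12, 1), (12, 2), (12, 5), (12, 6), (12, 9), (12, 10), (12, 13), (12, 14), (13, 3), (13, 4), (13, 11), (13, 12)]
Unfold 5 (reflect across h@16): 96 holes -> [(2, 3), (2, 4), (2, 11), (2, 12), (3, 1), (3, 2), (3, 5), (3, 6), (3, 9), (3, 10), (3, 13), (3, 14), (4, 1), (4, 2), (4, 5), (4, 6), (4, 9), (4, 10), (4, 13), (4, 14), (5, 3), (5, 4), (5, 11), (5, 12), (10, 3), (10, 4), (10, 11), (10, 12), (11, 1), (11, 2), (11, 5), (11, 6), (11, 9), (11, 10), (11, 13), (11, 14), (12, 1), (12, 2), (12, 5), (12, 6), (12, 9), (12, 10), (12, 13), (12, 14), (13, 3), (13, 4), (13, 11), (13, 12), (18, 3), (18, 4), (18, 11), (18, 12), (19, 1), (19, 2), (19, 5), (19, 6), (19, 9), (19, 10), (19, 13), (19, 14), (20, 1), (20, 2), (20, 5), (20, 6), (20, 9), (20, 10), (20, 13), (20, 14), (21, 3), (21, 4), (21, 11), (21, 12), (26, 3), (26, 4), (26, 11), (26, 12), (27, 1), (27, 2), (27, 5), (27, 6), (27, 9), (27, 10), (27, 13), (27, 14), (28, 1), (28, 2), (28, 5), (28, 6), (28, 9), (28, 10), (28, 13), (28, 14), (29, 3), (29, 4), (29, 11), (29, 12)]
Holes: [(2, 3), (2, 4), (2, 11), (2, 12), (3, 1), (3, 2), (3, 5), (3, 6), (3, 9), (3, 10), (3, 13), (3, 14), (4, 1), (4, 2), (4, 5), (4, 6), (4, 9), (4, 10), (4, 13), (4, 14), (5, 3), (5, 4), (5, 11), (5, 12), (10, 3), (10, 4), (10, 11), (10, 12), (11, 1), (11, 2), (11, 5), (11, 6), (11, 9), (11, 10), (11, 13), (11, 14), (12, 1), (12, 2), (12, 5), (12, 6), (12, 9), (12, 10), (12, 13), (12, 14), (13, 3), (13, 4), (13, 11), (13, 12), (18, 3), (18, 4), (18, 11), (18, 12), (19, 1), (19, 2), (19, 5), (19, 6), (19, 9), (19, 10), (19, 13), (19, 14), (20, 1), (20, 2), (20, 5), (20, 6), (20, 9), (20, 10), (20, 13), (20, 14), (21, 3), (21, 4), (21, 11), (21, 12), (26, 3), (26, 4), (26, 11), (26, 12), (27, 1), (27, 2), (27, 5), (27, 6), (27, 9), (27, 10), (27, 13), (27, 14), (28, 1), (28, 2), (28, 5), (28, 6), (28, 9), (28, 10), (28, 13), (28, 14), (29, 3), (29, 4), (29, 11), (29, 12)]

Answer: yes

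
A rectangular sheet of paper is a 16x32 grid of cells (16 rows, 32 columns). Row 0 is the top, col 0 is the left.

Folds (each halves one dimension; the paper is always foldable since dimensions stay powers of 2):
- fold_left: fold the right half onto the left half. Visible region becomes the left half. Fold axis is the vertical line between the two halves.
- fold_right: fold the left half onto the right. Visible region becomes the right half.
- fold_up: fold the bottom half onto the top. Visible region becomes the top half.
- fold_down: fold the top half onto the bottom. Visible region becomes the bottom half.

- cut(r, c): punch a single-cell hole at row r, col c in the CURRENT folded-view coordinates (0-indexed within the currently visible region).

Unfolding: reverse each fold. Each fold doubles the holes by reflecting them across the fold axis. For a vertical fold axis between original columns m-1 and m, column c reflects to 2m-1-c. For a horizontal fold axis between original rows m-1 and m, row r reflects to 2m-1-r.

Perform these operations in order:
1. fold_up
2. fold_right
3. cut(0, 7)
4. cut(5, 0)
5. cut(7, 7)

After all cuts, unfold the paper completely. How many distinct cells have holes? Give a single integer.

Op 1 fold_up: fold axis h@8; visible region now rows[0,8) x cols[0,32) = 8x32
Op 2 fold_right: fold axis v@16; visible region now rows[0,8) x cols[16,32) = 8x16
Op 3 cut(0, 7): punch at orig (0,23); cuts so far [(0, 23)]; region rows[0,8) x cols[16,32) = 8x16
Op 4 cut(5, 0): punch at orig (5,16); cuts so far [(0, 23), (5, 16)]; region rows[0,8) x cols[16,32) = 8x16
Op 5 cut(7, 7): punch at orig (7,23); cuts so far [(0, 23), (5, 16), (7, 23)]; region rows[0,8) x cols[16,32) = 8x16
Unfold 1 (reflect across v@16): 6 holes -> [(0, 8), (0, 23), (5, 15), (5, 16), (7, 8), (7, 23)]
Unfold 2 (reflect across h@8): 12 holes -> [(0, 8), (0, 23), (5, 15), (5, 16), (7, 8), (7, 23), (8, 8), (8, 23), (10, 15), (10, 16), (15, 8), (15, 23)]

Answer: 12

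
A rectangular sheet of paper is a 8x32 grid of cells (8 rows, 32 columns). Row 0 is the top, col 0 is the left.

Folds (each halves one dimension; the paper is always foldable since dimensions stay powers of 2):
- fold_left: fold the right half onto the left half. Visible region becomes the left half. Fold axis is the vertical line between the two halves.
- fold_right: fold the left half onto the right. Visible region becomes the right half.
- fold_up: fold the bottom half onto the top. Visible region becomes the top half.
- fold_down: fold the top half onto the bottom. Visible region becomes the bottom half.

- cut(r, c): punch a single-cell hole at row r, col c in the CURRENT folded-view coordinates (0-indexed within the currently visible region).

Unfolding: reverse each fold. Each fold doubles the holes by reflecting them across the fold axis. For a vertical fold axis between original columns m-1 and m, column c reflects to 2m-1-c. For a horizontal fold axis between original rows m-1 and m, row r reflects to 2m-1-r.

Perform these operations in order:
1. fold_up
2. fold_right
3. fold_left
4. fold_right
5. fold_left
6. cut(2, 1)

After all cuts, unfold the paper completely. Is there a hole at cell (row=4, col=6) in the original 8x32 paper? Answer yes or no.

Op 1 fold_up: fold axis h@4; visible region now rows[0,4) x cols[0,32) = 4x32
Op 2 fold_right: fold axis v@16; visible region now rows[0,4) x cols[16,32) = 4x16
Op 3 fold_left: fold axis v@24; visible region now rows[0,4) x cols[16,24) = 4x8
Op 4 fold_right: fold axis v@20; visible region now rows[0,4) x cols[20,24) = 4x4
Op 5 fold_left: fold axis v@22; visible region now rows[0,4) x cols[20,22) = 4x2
Op 6 cut(2, 1): punch at orig (2,21); cuts so far [(2, 21)]; region rows[0,4) x cols[20,22) = 4x2
Unfold 1 (reflect across v@22): 2 holes -> [(2, 21), (2, 22)]
Unfold 2 (reflect across v@20): 4 holes -> [(2, 17), (2, 18), (2, 21), (2, 22)]
Unfold 3 (reflect across v@24): 8 holes -> [(2, 17), (2, 18), (2, 21), (2, 22), (2, 25), (2, 26), (2, 29), (2, 30)]
Unfold 4 (reflect across v@16): 16 holes -> [(2, 1), (2, 2), (2, 5), (2, 6), (2, 9), (2, 10), (2, 13), (2, 14), (2, 17), (2, 18), (2, 21), (2, 22), (2, 25), (2, 26), (2, 29), (2, 30)]
Unfold 5 (reflect across h@4): 32 holes -> [(2, 1), (2, 2), (2, 5), (2, 6), (2, 9), (2, 10), (2, 13), (2, 14), (2, 17), (2, 18), (2, 21), (2, 22), (2, 25), (2, 26), (2, 29), (2, 30), (5, 1), (5, 2), (5, 5), (5, 6), (5, 9), (5, 10), (5, 13), (5, 14), (5, 17), (5, 18), (5, 21), (5, 22), (5, 25), (5, 26), (5, 29), (5, 30)]
Holes: [(2, 1), (2, 2), (2, 5), (2, 6), (2, 9), (2, 10), (2, 13), (2, 14), (2, 17), (2, 18), (2, 21), (2, 22), (2, 25), (2, 26), (2, 29), (2, 30), (5, 1), (5, 2), (5, 5), (5, 6), (5, 9), (5, 10), (5, 13), (5, 14), (5, 17), (5, 18), (5, 21), (5, 22), (5, 25), (5, 26), (5, 29), (5, 30)]

Answer: no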